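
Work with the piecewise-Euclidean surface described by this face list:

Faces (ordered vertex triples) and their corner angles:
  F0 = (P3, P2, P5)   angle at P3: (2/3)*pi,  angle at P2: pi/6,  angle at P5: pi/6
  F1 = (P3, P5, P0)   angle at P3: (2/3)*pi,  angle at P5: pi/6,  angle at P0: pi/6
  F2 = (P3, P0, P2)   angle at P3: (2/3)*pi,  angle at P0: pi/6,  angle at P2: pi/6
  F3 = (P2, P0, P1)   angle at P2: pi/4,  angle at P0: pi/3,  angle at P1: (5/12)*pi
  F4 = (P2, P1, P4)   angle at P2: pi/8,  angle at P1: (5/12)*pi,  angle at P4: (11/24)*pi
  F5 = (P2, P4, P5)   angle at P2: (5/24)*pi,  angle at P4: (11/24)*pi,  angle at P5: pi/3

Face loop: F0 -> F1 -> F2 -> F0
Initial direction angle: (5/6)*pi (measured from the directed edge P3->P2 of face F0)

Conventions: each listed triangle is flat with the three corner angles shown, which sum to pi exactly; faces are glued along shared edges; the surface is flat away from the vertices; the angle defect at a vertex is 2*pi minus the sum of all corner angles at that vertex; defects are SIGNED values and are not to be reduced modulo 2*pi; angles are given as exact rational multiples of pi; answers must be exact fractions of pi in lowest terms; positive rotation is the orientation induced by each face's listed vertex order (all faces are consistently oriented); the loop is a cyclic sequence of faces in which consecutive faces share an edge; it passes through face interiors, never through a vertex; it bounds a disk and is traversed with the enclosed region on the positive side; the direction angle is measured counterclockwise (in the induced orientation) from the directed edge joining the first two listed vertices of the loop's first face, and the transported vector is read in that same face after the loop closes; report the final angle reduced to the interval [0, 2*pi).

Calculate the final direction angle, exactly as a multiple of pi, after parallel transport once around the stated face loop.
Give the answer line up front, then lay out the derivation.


Answer: final direction angle = (5/6)*pi

enclosed vertex P3: corner angles sum to 2*pi, defect = 2*pi - 2*pi = 0
the final direction is the initial angle plus the enclosed defects, taken mod 2*pi in the induced orientation
final angle = (5/6)*pi + 0 = (5/6)*pi (mod 2*pi)


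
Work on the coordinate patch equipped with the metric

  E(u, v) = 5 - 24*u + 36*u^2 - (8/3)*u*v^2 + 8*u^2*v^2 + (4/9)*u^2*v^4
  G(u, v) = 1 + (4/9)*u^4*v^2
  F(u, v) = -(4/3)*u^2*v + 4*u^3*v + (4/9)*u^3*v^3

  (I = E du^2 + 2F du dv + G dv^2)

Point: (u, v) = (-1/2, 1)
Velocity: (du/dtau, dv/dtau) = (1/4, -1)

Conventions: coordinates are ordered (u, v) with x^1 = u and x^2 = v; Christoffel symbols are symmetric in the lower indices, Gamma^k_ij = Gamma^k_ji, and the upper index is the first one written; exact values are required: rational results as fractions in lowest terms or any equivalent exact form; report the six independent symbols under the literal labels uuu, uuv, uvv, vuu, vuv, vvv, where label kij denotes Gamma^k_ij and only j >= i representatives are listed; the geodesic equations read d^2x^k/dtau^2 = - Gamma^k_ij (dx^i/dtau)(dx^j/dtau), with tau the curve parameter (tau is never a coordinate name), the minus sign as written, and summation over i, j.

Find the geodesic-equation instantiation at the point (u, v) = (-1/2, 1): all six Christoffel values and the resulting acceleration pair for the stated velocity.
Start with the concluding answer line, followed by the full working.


Answer: Gamma_uuu = -1280/1061, Gamma_uuv = 128/1061, Gamma_uvv = -32/1061, Gamma_vuu = 40/1061, Gamma_vuv = -4/1061, Gamma_vvv = 1/1061; accelerations (d^2u/dtau^2, d^2v/dtau^2) = (176/1061, -11/2122)

E = 265/9, F = -8/9, G = 37/36 at the point
E_u = -640/9, E_v = 64/9, F_u = 14/3, F_v = -1, G_u = -2/9, G_v = 1/18
EG - F^2 = 1061/36;  g^inv = (36/1061) * [[37/36, 8/9], [8/9, 265/9]]
first-kind symbols [ij,l] = (1/2)(d_i g_jl + d_j g_il - d_l g_ij): [uu,u] = E_u/2 = -320/9, [uu,v] = F_u - E_v/2 = 10/9, [uv,u] = E_v/2 = 32/9, [uv,v] = G_u/2 = -1/9, [vv,u] = F_v - G_u/2 = -8/9, [vv,v] = G_v/2 = 1/36
Gamma^u_ij = (G*[ij,u] - F*[ij,v])/(EG - F^2), Gamma^v_ij = (E*[ij,v] - F*[ij,u])/(EG - F^2)
Gamma_uuu = -1280/1061, Gamma_uuv = 128/1061, Gamma_uvv = -32/1061, Gamma_vuu = 40/1061, Gamma_vuv = -4/1061, Gamma_vvv = 1/1061
d^2u/dtau^2 = -(Gamma_uuu*(1/4)^2 + 2*Gamma_uuv*(1/4)*(-1) + Gamma_uvv*(-1)^2) = 176/1061
d^2v/dtau^2 = -(Gamma_vuu*(1/4)^2 + 2*Gamma_vuv*(1/4)*(-1) + Gamma_vvv*(-1)^2) = -11/2122


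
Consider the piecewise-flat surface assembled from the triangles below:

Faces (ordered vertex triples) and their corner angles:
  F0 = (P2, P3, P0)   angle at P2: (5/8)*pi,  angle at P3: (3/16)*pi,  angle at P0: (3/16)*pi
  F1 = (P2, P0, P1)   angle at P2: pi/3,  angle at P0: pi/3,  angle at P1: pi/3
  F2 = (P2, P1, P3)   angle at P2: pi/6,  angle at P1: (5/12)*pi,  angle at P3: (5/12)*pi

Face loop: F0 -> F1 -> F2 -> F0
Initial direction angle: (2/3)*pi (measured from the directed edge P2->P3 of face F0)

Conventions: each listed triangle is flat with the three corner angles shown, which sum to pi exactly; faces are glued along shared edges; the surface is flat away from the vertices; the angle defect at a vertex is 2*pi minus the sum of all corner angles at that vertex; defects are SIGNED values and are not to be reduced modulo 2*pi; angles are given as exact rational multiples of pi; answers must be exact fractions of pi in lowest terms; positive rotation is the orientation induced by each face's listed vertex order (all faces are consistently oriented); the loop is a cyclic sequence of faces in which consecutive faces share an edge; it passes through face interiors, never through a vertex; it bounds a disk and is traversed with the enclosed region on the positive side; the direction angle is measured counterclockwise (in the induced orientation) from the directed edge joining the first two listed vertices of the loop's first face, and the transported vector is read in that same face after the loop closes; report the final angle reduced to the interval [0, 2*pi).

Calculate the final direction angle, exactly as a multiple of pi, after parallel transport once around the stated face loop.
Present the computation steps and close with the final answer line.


enclosed vertex P2: corner angles sum to (9/8)*pi, defect = 2*pi - (9/8)*pi = (7/8)*pi
summing the enclosed defects onto the initial angle, mod 2*pi in the induced orientation:
final angle = (2/3)*pi + (7/8)*pi = (37/24)*pi (mod 2*pi)

Answer: final direction angle = (37/24)*pi


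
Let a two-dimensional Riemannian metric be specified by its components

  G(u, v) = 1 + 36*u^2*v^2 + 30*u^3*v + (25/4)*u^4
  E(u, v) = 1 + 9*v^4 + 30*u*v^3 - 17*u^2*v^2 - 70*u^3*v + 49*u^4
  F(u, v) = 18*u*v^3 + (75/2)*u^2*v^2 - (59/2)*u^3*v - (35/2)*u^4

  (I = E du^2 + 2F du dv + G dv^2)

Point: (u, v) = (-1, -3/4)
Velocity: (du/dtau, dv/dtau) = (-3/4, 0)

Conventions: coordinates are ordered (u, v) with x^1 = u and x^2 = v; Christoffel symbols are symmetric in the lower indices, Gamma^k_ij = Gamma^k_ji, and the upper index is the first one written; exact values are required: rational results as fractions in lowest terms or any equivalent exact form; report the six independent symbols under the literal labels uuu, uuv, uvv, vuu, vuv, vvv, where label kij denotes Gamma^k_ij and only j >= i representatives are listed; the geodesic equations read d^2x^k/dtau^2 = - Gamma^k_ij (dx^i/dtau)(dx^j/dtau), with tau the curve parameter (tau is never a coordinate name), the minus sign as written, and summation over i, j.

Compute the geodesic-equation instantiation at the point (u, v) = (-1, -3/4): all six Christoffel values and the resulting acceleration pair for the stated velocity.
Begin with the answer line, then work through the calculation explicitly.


Answer: Gamma_uuu = -164/537, Gamma_uuv = 152/537, Gamma_uvv = 32/179, Gamma_vuu = 18368/13425, Gamma_vuv = -17024/13425, Gamma_vvv = -3584/4475; accelerations (d^2u/dtau^2, d^2v/dtau^2) = (123/716, -3444/4475)

E = 881/256, F = -175/16, G = 50 at the point
E_u = -1025/32, E_v = 475/16, F_u = 2771/32, F_v = -457/8, G_u = -133, G_v = -84
EG - F^2 = 13425/256;  g^inv = (256/13425) * [[50, 175/16], [175/16, 881/256]]
first-kind symbols [ij,l] = (1/2)(d_i g_jl + d_j g_il - d_l g_ij): [uu,u] = E_u/2 = -1025/64, [uu,v] = F_u - E_v/2 = 287/4, [uv,u] = E_v/2 = 475/32, [uv,v] = G_u/2 = -133/2, [vv,u] = F_v - G_u/2 = 75/8, [vv,v] = G_v/2 = -42
Gamma^u_ij = (G*[ij,u] - F*[ij,v])/(EG - F^2), Gamma^v_ij = (E*[ij,v] - F*[ij,u])/(EG - F^2)
Gamma_uuu = -164/537, Gamma_uuv = 152/537, Gamma_uvv = 32/179, Gamma_vuu = 18368/13425, Gamma_vuv = -17024/13425, Gamma_vvv = -3584/4475
d^2u/dtau^2 = -(Gamma_uuu*(-3/4)^2 + 2*Gamma_uuv*(-3/4)*(0) + Gamma_uvv*(0)^2) = 123/716
d^2v/dtau^2 = -(Gamma_vuu*(-3/4)^2 + 2*Gamma_vuv*(-3/4)*(0) + Gamma_vvv*(0)^2) = -3444/4475


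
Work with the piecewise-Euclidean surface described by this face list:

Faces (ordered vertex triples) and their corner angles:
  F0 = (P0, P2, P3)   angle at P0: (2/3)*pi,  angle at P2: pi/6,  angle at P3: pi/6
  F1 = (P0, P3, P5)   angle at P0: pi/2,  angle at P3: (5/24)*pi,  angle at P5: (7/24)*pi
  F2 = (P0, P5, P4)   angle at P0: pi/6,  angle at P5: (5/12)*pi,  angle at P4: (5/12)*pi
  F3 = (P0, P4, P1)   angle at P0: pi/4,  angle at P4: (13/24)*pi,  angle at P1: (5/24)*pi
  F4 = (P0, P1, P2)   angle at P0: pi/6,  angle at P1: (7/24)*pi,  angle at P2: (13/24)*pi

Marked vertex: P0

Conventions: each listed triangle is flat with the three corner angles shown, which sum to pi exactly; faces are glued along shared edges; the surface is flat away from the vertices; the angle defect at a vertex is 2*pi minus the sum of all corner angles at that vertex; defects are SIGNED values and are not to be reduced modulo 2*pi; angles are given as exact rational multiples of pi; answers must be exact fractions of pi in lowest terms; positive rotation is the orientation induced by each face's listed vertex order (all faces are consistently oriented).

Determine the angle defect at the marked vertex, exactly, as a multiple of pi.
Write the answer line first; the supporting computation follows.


Answer: defect(P0) = pi/4

Sum of corner angles at P0: (7/4)*pi
defect = 2*pi - (7/4)*pi


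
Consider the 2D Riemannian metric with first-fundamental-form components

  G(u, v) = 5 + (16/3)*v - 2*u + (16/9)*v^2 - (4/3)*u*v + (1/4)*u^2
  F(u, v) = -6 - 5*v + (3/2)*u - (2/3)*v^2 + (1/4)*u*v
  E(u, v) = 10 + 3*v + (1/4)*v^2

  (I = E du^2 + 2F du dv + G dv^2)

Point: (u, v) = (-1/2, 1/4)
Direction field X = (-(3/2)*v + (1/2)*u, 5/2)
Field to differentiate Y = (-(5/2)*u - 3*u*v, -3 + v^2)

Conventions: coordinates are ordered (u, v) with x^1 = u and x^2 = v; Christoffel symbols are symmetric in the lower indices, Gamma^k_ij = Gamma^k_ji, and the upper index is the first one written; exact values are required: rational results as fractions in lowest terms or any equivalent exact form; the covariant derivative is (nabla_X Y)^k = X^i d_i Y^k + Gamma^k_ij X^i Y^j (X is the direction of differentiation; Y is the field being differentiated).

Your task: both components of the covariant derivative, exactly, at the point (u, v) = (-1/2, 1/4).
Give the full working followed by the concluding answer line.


E = 689/64, F = -775/96, G = 1105/144 at the point
E_u = 0, E_v = 25/8, F_u = 25/16, F_v = -131/24, G_u = -31/12, G_v = 62/9
EG - F^2 = 10045/576;  g^inv = (576/10045) * [[1105/144, 775/96], [775/96, 689/64]]
first-kind symbols [ij,l] = (1/2)(d_i g_jl + d_j g_il - d_l g_ij): [uu,u] = E_u/2 = 0, [uu,v] = F_u - E_v/2 = 0, [uv,u] = E_v/2 = 25/16, [uv,v] = G_u/2 = -31/24, [vv,u] = F_v - G_u/2 = -25/6, [vv,v] = G_v/2 = 31/9
Gamma^u_ij = (G*[ij,u] - F*[ij,v])/(EG - F^2), Gamma^v_ij = (E*[ij,v] - F*[ij,u])/(EG - F^2)
Gamma_uuu = 0, Gamma_uuv = 180/2009, Gamma_uvv = -480/2009, Gamma_vuu = 0, Gamma_vuv = -744/10045, Gamma_vvv = 1984/10045
X = (-5/8, 5/2), Y = (13/8, -47/16) at the point

Answer: (nabla_X Y)^u = 64805/8036, (nabla_X Y)^v = -20487/32144


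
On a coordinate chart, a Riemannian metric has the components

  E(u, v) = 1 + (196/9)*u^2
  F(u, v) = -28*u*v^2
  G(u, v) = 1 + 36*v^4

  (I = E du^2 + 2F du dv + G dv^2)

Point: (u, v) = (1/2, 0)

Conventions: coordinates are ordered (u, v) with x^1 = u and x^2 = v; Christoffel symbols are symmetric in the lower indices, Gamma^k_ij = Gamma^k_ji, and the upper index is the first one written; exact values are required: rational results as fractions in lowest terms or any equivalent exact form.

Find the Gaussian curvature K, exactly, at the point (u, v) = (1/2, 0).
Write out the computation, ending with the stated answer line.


E = 58/9, F = 0, G = 1, EG - F^2 = 58/9 at the point
E_u = 196/9, E_v = 0, F_u = 0, F_v = 0, G_u = 0, G_v = 0
E_vv = 0, F_uv = 0, G_uu = 0
Brioschi: K = (det M1 - det M2) / (EG - F^2)^2 with the standard first/second-derivative matrices M1, M2.
M1 = [[-E_vv/2 + F_uv - G_uu/2, E_u/2, F_u - E_v/2], [F_v - G_u/2, E, F], [G_v/2, F, G]] = [[0, 98/9, 0], [0, 58/9, 0], [0, 0, 1]]; det M1 = 0
M2 = [[0, E_v/2, G_u/2], [E_v/2, E, F], [G_u/2, F, G]] = [[0, 0, 0], [0, 58/9, 0], [0, 0, 1]]; det M2 = 0
det M1 - det M2 = 0; K = 0 / (58/9)^2 = 0

Answer: K = 0


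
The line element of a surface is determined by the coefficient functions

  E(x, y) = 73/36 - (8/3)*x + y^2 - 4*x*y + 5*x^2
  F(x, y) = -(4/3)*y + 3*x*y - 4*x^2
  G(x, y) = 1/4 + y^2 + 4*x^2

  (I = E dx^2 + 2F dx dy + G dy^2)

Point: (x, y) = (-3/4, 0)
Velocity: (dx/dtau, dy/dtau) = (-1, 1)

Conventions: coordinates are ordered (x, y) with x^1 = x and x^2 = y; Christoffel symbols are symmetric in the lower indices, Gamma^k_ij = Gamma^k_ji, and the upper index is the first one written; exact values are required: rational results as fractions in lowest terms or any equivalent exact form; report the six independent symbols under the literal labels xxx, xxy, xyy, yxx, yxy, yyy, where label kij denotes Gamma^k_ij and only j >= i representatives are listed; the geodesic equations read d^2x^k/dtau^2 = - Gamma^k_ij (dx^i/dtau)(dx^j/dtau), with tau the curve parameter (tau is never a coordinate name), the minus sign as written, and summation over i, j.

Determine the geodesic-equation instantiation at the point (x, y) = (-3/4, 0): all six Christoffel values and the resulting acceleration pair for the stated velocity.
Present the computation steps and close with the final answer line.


E = 985/144, F = -9/4, G = 5/2 at the point
E_x = -61/6, E_y = 3, F_x = 6, F_y = -43/12, G_x = -6, G_y = 0
EG - F^2 = 3467/288;  g^inv = (288/3467) * [[5/2, 9/4], [9/4, 985/144]]
first-kind symbols [ij,l] = (1/2)(d_i g_jl + d_j g_il - d_l g_ij): [xx,x] = E_x/2 = -61/12, [xx,y] = F_x - E_y/2 = 9/2, [xy,x] = E_y/2 = 3/2, [xy,y] = G_x/2 = -3, [yy,x] = F_y - G_x/2 = -7/12, [yy,y] = G_y/2 = 0
Gamma^x_ij = (G*[ij,x] - F*[ij,y])/(EG - F^2), Gamma^y_ij = (E*[ij,y] - F*[ij,x])/(EG - F^2)
Gamma_xxx = -744/3467, Gamma_xxy = -864/3467, Gamma_xyy = -420/3467, Gamma_yxx = 5571/3467, Gamma_yxy = -4938/3467, Gamma_yyy = -378/3467
d^2x/dtau^2 = -(Gamma_xxx*(-1)^2 + 2*Gamma_xxy*(-1)*(1) + Gamma_xyy*(1)^2) = -564/3467
d^2y/dtau^2 = -(Gamma_yxx*(-1)^2 + 2*Gamma_yxy*(-1)*(1) + Gamma_yyy*(1)^2) = -15069/3467

Answer: Gamma_xxx = -744/3467, Gamma_xxy = -864/3467, Gamma_xyy = -420/3467, Gamma_yxx = 5571/3467, Gamma_yxy = -4938/3467, Gamma_yyy = -378/3467; accelerations (d^2x/dtau^2, d^2y/dtau^2) = (-564/3467, -15069/3467)


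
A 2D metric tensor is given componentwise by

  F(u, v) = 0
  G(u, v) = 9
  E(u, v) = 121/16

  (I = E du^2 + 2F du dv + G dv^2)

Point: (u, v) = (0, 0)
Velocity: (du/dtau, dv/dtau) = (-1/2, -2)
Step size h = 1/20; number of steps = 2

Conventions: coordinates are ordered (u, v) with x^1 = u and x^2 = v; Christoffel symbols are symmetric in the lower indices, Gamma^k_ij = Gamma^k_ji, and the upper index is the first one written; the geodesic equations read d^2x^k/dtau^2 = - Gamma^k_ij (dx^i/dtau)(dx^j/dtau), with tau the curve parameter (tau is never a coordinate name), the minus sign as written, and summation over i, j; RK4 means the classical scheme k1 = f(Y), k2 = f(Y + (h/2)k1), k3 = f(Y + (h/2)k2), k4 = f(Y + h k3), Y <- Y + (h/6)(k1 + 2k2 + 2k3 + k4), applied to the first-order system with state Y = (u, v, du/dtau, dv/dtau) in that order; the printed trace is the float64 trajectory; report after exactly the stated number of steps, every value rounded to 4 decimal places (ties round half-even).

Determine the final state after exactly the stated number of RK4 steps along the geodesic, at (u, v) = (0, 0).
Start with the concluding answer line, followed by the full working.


Answer: u = -0.0500, v = -0.2000, du/dtau = -0.5000, dv/dtau = -2.0000

f(Y) = (du/dtau, dv/dtau, -Gamma^u_ij Y'^i Y'^j, -Gamma^v_ij Y'^i Y'^j) with the Gammas evaluated at the stage position; h = 0.050000; intermediate values shown to 6 dp
step 0: u = 0.0000, v = 0.0000, du/dtau = -0.5000, dv/dtau = -2.0000
step 1:
  k1: at (u, v) = (0.000000, 0.000000), (du/dtau, dv/dtau) = (-0.500000, -2.000000); Gamma_uuu = 0.000000, Gamma_uuv = 0.000000, Gamma_uvv = 0.000000, Gamma_vuu = 0.000000, Gamma_vuv = 0.000000, Gamma_vvv = 0.000000; k1 = (-0.500000, -2.000000, 0.000000, 0.000000)
  k2: at (u, v) = (-0.012500, -0.050000), (du/dtau, dv/dtau) = (-0.500000, -2.000000); Gamma_uuu = 0.000000, Gamma_uuv = 0.000000, Gamma_uvv = 0.000000, Gamma_vuu = 0.000000, Gamma_vuv = 0.000000, Gamma_vvv = 0.000000; k2 = (-0.500000, -2.000000, 0.000000, 0.000000)
  k3: at (u, v) = (-0.012500, -0.050000), (du/dtau, dv/dtau) = (-0.500000, -2.000000); Gamma_uuu = 0.000000, Gamma_uuv = 0.000000, Gamma_uvv = 0.000000, Gamma_vuu = 0.000000, Gamma_vuv = 0.000000, Gamma_vvv = 0.000000; k3 = (-0.500000, -2.000000, 0.000000, 0.000000)
  k4: at (u, v) = (-0.025000, -0.100000), (du/dtau, dv/dtau) = (-0.500000, -2.000000); Gamma_uuu = 0.000000, Gamma_uuv = 0.000000, Gamma_uvv = 0.000000, Gamma_vuu = 0.000000, Gamma_vuv = 0.000000, Gamma_vvv = 0.000000; k4 = (-0.500000, -2.000000, 0.000000, 0.000000)
  Y <- Y + (h/6)(k1 + 2k2 + 2k3 + k4): u = -0.0250, v = -0.1000, du/dtau = -0.5000, dv/dtau = -2.0000
step 2:
  k1: at (u, v) = (-0.025000, -0.100000), (du/dtau, dv/dtau) = (-0.500000, -2.000000); Gamma_uuu = 0.000000, Gamma_uuv = 0.000000, Gamma_uvv = 0.000000, Gamma_vuu = 0.000000, Gamma_vuv = 0.000000, Gamma_vvv = 0.000000; k1 = (-0.500000, -2.000000, 0.000000, 0.000000)
  k2: at (u, v) = (-0.037500, -0.150000), (du/dtau, dv/dtau) = (-0.500000, -2.000000); Gamma_uuu = 0.000000, Gamma_uuv = 0.000000, Gamma_uvv = 0.000000, Gamma_vuu = 0.000000, Gamma_vuv = 0.000000, Gamma_vvv = 0.000000; k2 = (-0.500000, -2.000000, 0.000000, 0.000000)
  k3: at (u, v) = (-0.037500, -0.150000), (du/dtau, dv/dtau) = (-0.500000, -2.000000); Gamma_uuu = 0.000000, Gamma_uuv = 0.000000, Gamma_uvv = 0.000000, Gamma_vuu = 0.000000, Gamma_vuv = 0.000000, Gamma_vvv = 0.000000; k3 = (-0.500000, -2.000000, 0.000000, 0.000000)
  k4: at (u, v) = (-0.050000, -0.200000), (du/dtau, dv/dtau) = (-0.500000, -2.000000); Gamma_uuu = 0.000000, Gamma_uuv = 0.000000, Gamma_uvv = 0.000000, Gamma_vuu = 0.000000, Gamma_vuv = 0.000000, Gamma_vvv = 0.000000; k4 = (-0.500000, -2.000000, 0.000000, 0.000000)
  Y <- Y + (h/6)(k1 + 2k2 + 2k3 + k4): u = -0.0500, v = -0.2000, du/dtau = -0.5000, dv/dtau = -2.0000


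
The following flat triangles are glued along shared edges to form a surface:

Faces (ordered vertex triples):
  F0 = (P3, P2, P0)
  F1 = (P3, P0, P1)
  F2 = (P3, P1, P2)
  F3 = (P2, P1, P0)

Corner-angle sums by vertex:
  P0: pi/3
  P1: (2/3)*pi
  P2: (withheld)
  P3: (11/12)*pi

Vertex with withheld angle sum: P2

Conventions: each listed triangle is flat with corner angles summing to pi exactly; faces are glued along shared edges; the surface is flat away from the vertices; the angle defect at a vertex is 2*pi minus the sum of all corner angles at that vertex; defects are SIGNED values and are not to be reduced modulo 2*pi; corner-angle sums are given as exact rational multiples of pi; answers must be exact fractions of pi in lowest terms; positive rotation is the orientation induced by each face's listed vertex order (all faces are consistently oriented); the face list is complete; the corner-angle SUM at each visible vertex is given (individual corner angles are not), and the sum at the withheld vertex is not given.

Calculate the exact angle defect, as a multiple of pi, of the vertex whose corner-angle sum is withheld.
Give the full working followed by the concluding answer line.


V = 4, E = 6, F = 4; chi = V - E + F = 2
Gauss-Bonnet: total defect = 2*pi*chi = 4*pi; visible defects sum to (49/12)*pi

Answer: defect(P2) = -pi/12


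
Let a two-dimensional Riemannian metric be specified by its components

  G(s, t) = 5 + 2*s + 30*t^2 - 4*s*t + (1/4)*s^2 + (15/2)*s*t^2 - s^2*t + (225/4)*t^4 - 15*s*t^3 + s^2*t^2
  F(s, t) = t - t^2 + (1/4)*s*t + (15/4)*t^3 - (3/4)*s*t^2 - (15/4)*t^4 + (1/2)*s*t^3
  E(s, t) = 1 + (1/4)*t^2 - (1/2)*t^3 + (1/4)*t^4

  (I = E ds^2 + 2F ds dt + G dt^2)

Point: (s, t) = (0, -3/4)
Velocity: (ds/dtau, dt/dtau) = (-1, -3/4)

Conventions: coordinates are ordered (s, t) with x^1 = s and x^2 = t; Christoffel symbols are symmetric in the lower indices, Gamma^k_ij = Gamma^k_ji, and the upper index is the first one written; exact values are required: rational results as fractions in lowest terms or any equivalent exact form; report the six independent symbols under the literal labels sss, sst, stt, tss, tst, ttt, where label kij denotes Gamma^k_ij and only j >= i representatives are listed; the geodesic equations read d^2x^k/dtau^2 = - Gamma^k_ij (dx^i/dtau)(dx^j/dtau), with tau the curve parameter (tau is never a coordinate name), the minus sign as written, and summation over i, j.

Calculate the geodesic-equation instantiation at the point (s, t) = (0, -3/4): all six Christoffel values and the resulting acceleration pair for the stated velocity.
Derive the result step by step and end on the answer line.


E = 1465/1024, F = -4179/1024, G = 40625/1024 at the point
E_s = 0, E_t = -105/64, F_s = -105/128, F_t = 485/32, G_s = 995/64, G_t = -8955/64
EG - F^2 = 20533/512;  g^inv = (512/20533) * [[40625/1024, 4179/1024], [4179/1024, 1465/1024]]
first-kind symbols [ij,l] = (1/2)(d_i g_jl + d_j g_il - d_l g_ij): [ss,s] = E_s/2 = 0, [ss,t] = F_s - E_t/2 = 0, [st,s] = E_t/2 = -105/128, [st,t] = G_s/2 = 995/128, [tt,s] = F_t - G_s/2 = 945/128, [tt,t] = G_t/2 = -8955/128
Gamma^s_ij = (G*[ij,s] - F*[ij,t])/(EG - F^2), Gamma^t_ij = (E*[ij,t] - F*[ij,s])/(EG - F^2)
Gamma_sss = 0, Gamma_sst = -420/20533, Gamma_stt = 3780/20533, Gamma_tss = 0, Gamma_tst = 3980/20533, Gamma_ttt = -35820/20533
d^2s/dtau^2 = -(Gamma_sss*(-1)^2 + 2*Gamma_sst*(-1)*(-3/4) + Gamma_stt*(-3/4)^2) = -5985/82132
d^2t/dtau^2 = -(Gamma_tss*(-1)^2 + 2*Gamma_tst*(-1)*(-3/4) + Gamma_ttt*(-3/4)^2) = 56715/82132

Answer: Gamma_sss = 0, Gamma_sst = -420/20533, Gamma_stt = 3780/20533, Gamma_tss = 0, Gamma_tst = 3980/20533, Gamma_ttt = -35820/20533; accelerations (d^2s/dtau^2, d^2t/dtau^2) = (-5985/82132, 56715/82132)


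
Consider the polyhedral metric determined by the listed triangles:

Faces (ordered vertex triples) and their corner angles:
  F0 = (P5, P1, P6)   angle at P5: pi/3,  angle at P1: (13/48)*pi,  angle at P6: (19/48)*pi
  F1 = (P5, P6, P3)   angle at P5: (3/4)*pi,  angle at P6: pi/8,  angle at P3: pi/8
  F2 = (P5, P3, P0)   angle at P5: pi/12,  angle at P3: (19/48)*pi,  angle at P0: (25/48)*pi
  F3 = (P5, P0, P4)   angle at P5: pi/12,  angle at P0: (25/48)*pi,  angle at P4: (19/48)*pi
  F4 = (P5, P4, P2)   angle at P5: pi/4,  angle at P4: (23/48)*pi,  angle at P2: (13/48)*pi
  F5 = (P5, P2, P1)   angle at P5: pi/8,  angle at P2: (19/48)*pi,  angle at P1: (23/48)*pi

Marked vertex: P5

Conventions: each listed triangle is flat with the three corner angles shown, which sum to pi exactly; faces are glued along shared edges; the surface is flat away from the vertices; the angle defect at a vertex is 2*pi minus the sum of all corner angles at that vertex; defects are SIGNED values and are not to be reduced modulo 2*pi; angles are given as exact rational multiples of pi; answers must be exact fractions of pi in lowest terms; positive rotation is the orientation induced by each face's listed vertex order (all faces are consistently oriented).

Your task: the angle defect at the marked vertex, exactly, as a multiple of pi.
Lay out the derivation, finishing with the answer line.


Sum of corner angles at P5: (13/8)*pi
defect = 2*pi - (13/8)*pi

Answer: defect(P5) = (3/8)*pi


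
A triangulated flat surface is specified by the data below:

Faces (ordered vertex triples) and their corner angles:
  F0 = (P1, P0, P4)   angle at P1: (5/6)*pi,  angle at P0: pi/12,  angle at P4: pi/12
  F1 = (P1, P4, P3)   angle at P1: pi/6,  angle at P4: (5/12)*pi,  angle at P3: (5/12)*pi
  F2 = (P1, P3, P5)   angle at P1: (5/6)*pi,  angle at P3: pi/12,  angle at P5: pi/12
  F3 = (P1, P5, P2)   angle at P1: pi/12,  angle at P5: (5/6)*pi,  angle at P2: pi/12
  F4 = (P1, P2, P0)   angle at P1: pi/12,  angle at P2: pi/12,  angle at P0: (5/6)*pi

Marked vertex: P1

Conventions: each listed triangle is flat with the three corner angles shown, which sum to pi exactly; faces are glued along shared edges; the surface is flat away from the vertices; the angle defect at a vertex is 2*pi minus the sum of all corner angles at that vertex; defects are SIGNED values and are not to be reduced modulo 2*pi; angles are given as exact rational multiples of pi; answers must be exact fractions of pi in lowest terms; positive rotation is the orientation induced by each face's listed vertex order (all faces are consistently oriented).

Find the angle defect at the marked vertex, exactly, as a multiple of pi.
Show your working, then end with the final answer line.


Sum of corner angles at P1: 2*pi
defect = 2*pi - 2*pi

Answer: defect(P1) = 0


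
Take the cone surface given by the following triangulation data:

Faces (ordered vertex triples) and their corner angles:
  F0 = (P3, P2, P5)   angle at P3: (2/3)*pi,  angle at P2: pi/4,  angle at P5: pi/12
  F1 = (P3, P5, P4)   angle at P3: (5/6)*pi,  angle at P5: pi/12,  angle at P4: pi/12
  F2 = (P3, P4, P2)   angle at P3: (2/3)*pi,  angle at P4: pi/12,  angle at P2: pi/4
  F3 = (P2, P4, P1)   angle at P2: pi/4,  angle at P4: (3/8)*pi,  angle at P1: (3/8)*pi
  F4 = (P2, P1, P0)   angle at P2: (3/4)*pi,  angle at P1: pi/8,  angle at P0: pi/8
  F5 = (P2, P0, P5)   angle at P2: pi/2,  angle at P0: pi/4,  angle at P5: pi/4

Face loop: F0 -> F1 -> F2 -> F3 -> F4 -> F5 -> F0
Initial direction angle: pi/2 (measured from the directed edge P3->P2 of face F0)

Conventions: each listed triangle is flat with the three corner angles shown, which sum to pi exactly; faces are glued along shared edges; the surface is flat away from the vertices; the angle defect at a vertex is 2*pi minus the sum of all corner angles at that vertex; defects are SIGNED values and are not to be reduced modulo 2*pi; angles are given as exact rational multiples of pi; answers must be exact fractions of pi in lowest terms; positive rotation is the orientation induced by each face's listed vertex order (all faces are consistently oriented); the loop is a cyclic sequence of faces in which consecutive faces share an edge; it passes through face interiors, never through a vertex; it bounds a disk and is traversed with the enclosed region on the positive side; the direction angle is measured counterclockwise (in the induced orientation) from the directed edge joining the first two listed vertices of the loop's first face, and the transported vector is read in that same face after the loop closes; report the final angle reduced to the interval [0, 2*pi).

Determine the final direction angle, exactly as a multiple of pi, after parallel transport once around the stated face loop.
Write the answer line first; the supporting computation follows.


Answer: final direction angle = pi/3

enclosed vertex P2: corner angles sum to 2*pi, defect = 2*pi - 2*pi = 0
enclosed vertex P3: corner angles sum to (13/6)*pi, defect = 2*pi - (13/6)*pi = -pi/6
summing the enclosed defects onto the initial angle, mod 2*pi in the induced orientation:
final angle = pi/2 - pi/6 = pi/3 (mod 2*pi)


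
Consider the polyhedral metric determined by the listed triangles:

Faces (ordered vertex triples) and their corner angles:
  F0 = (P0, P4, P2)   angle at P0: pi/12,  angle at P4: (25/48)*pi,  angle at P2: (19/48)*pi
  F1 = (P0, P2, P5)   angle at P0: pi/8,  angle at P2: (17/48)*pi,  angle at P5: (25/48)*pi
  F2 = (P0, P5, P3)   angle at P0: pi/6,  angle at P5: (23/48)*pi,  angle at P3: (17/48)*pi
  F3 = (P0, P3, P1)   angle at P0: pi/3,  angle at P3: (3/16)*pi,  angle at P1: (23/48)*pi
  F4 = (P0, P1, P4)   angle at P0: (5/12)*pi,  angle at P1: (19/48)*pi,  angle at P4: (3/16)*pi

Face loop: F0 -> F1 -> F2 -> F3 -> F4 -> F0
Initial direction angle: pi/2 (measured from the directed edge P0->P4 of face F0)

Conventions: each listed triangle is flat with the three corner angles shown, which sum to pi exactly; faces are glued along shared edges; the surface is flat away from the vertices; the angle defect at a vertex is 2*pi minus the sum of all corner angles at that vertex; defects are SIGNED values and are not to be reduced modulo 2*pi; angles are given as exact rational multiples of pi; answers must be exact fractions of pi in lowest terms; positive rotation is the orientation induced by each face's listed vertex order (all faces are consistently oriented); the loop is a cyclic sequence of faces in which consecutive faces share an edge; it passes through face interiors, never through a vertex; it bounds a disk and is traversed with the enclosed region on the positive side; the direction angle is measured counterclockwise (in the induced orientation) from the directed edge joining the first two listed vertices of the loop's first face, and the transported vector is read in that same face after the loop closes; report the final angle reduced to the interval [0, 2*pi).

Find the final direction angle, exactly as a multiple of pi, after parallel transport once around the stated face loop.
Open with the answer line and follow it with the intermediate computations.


Answer: final direction angle = (11/8)*pi

enclosed vertex P0: corner angles sum to (9/8)*pi, defect = 2*pi - (9/8)*pi = (7/8)*pi
by Gauss-Bonnet the loop rotates the vector by the enclosed defect sum (positive orientation, mod 2*pi)
final angle = pi/2 + (7/8)*pi = (11/8)*pi (mod 2*pi)


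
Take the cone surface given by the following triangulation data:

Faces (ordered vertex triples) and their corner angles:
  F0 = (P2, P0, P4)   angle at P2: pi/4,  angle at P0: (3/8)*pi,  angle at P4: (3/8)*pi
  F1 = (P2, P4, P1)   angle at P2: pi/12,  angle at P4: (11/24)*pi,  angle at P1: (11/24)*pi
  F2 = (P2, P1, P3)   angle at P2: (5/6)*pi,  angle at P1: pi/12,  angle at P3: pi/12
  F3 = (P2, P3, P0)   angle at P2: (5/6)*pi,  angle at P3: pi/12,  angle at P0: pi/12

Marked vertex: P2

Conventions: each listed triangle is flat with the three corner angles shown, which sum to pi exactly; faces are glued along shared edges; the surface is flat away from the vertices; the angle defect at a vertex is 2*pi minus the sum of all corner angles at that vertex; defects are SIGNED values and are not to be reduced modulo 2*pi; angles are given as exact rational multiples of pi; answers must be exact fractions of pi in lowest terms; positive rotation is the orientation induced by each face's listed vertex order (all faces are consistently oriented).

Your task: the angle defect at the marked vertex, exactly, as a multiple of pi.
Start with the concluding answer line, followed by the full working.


Answer: defect(P2) = 0

Sum of corner angles at P2: 2*pi
defect = 2*pi - 2*pi


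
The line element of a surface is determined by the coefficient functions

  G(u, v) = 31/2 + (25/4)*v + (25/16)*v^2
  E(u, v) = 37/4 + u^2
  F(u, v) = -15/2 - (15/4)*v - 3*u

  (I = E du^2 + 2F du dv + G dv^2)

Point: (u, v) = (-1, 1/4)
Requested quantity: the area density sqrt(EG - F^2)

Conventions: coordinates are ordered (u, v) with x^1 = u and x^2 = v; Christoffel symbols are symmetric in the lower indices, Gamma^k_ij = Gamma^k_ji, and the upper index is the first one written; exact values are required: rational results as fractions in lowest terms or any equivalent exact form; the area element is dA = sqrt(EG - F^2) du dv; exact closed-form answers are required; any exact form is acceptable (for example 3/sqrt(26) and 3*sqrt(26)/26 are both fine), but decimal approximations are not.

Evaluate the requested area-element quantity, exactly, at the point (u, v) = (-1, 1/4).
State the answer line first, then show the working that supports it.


Answer: sqrt(EG - F^2) = sqrt(149837)/32

E = 41/4, F = -87/16, G = 4393/256; EG - F^2 = 149837/1024


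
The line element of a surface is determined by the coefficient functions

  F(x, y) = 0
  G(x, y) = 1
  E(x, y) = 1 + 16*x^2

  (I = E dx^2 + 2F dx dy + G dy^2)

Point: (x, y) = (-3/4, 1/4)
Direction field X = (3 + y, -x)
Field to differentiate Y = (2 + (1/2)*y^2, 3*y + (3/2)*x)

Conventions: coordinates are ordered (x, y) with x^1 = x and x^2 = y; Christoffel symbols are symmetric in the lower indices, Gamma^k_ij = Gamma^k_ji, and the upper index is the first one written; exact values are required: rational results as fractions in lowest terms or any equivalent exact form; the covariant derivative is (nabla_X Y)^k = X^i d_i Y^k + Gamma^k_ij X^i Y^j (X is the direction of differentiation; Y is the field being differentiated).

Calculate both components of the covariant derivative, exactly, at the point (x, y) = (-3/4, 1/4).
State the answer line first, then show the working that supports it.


Answer: (nabla_X Y)^x = -495/64, (nabla_X Y)^y = 57/8

E = 10, F = 0, G = 1 at the point
E_x = -24, E_y = 0, F_x = 0, F_y = 0, G_x = 0, G_y = 0
EG - F^2 = 10;  g^inv = (1/10) * [[1, 0], [0, 10]]
first-kind symbols [ij,l] = (1/2)(d_i g_jl + d_j g_il - d_l g_ij): [xx,x] = E_x/2 = -12, [xx,y] = F_x - E_y/2 = 0, [xy,x] = E_y/2 = 0, [xy,y] = G_x/2 = 0, [yy,x] = F_y - G_x/2 = 0, [yy,y] = G_y/2 = 0
Gamma^x_ij = (G*[ij,x] - F*[ij,y])/(EG - F^2), Gamma^y_ij = (E*[ij,y] - F*[ij,x])/(EG - F^2)
Gamma_xxx = -6/5, Gamma_xxy = 0, Gamma_xyy = 0, Gamma_yxx = 0, Gamma_yxy = 0, Gamma_yyy = 0
X = (13/4, 3/4), Y = (65/32, -3/8) at the point


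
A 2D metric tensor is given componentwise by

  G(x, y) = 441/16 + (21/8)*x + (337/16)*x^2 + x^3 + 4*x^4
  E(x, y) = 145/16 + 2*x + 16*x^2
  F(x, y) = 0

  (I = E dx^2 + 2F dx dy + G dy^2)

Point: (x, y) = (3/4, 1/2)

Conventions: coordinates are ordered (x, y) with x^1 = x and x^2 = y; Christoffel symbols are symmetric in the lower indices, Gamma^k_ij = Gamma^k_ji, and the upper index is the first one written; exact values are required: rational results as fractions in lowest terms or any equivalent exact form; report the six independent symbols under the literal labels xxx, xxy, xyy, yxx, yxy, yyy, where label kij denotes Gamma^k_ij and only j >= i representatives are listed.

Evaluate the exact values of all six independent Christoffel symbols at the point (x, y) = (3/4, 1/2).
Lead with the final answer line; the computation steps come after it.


Answer: Gamma_xxx = 208/313, Gamma_xxy = 0, Gamma_xyy = -1365/1252, Gamma_yxx = 0, Gamma_yxy = 52/105, Gamma_yyy = 0

E = 313/16, F = 0, G = 11025/256 at the point
E_x = 26, E_y = 0, F_x = 0, F_y = 0, G_x = 1365/32, G_y = 0
EG - F^2 = 3450825/4096;  g^inv = (4096/3450825) * [[11025/256, 0], [0, 313/16]]
first-kind symbols [ij,l] = (1/2)(d_i g_jl + d_j g_il - d_l g_ij): [xx,x] = E_x/2 = 13, [xx,y] = F_x - E_y/2 = 0, [xy,x] = E_y/2 = 0, [xy,y] = G_x/2 = 1365/64, [yy,x] = F_y - G_x/2 = -1365/64, [yy,y] = G_y/2 = 0
Gamma^x_ij = (G*[ij,x] - F*[ij,y])/(EG - F^2), Gamma^y_ij = (E*[ij,y] - F*[ij,x])/(EG - F^2)


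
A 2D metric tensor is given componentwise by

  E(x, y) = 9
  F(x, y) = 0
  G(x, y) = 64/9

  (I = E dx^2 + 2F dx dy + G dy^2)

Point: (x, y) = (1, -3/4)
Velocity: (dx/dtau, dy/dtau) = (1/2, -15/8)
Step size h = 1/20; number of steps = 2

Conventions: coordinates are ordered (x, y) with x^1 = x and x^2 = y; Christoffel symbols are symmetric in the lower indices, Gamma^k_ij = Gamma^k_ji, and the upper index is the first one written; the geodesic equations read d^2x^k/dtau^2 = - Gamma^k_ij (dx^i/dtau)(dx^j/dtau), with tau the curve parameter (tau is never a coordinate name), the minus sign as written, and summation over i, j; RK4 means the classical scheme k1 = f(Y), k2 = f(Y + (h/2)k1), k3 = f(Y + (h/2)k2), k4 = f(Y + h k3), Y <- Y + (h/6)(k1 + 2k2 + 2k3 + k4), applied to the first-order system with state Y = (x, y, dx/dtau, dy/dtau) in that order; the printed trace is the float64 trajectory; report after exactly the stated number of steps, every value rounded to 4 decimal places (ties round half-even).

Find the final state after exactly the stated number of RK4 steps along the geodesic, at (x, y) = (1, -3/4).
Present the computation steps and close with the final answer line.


f(Y) = (dx/dtau, dy/dtau, -Gamma^x_ij Y'^i Y'^j, -Gamma^y_ij Y'^i Y'^j) with the Gammas evaluated at the stage position; h = 0.050000; intermediate values shown to 6 dp
step 0: x = 1.0000, y = -0.7500, dx/dtau = 0.5000, dy/dtau = -1.8750
step 1:
  k1: at (x, y) = (1.000000, -0.750000), (dx/dtau, dy/dtau) = (0.500000, -1.875000); Gamma_xxx = 0.000000, Gamma_xxy = 0.000000, Gamma_xyy = 0.000000, Gamma_yxx = 0.000000, Gamma_yxy = 0.000000, Gamma_yyy = 0.000000; k1 = (0.500000, -1.875000, 0.000000, 0.000000)
  k2: at (x, y) = (1.012500, -0.796875), (dx/dtau, dy/dtau) = (0.500000, -1.875000); Gamma_xxx = 0.000000, Gamma_xxy = 0.000000, Gamma_xyy = 0.000000, Gamma_yxx = 0.000000, Gamma_yxy = 0.000000, Gamma_yyy = 0.000000; k2 = (0.500000, -1.875000, 0.000000, 0.000000)
  k3: at (x, y) = (1.012500, -0.796875), (dx/dtau, dy/dtau) = (0.500000, -1.875000); Gamma_xxx = 0.000000, Gamma_xxy = 0.000000, Gamma_xyy = 0.000000, Gamma_yxx = 0.000000, Gamma_yxy = 0.000000, Gamma_yyy = 0.000000; k3 = (0.500000, -1.875000, 0.000000, 0.000000)
  k4: at (x, y) = (1.025000, -0.843750), (dx/dtau, dy/dtau) = (0.500000, -1.875000); Gamma_xxx = 0.000000, Gamma_xxy = 0.000000, Gamma_xyy = 0.000000, Gamma_yxx = 0.000000, Gamma_yxy = 0.000000, Gamma_yyy = 0.000000; k4 = (0.500000, -1.875000, 0.000000, 0.000000)
  Y <- Y + (h/6)(k1 + 2k2 + 2k3 + k4): x = 1.0250, y = -0.8438, dx/dtau = 0.5000, dy/dtau = -1.8750
step 2:
  k1: at (x, y) = (1.025000, -0.843750), (dx/dtau, dy/dtau) = (0.500000, -1.875000); Gamma_xxx = 0.000000, Gamma_xxy = 0.000000, Gamma_xyy = 0.000000, Gamma_yxx = 0.000000, Gamma_yxy = 0.000000, Gamma_yyy = 0.000000; k1 = (0.500000, -1.875000, 0.000000, 0.000000)
  k2: at (x, y) = (1.037500, -0.890625), (dx/dtau, dy/dtau) = (0.500000, -1.875000); Gamma_xxx = 0.000000, Gamma_xxy = 0.000000, Gamma_xyy = 0.000000, Gamma_yxx = 0.000000, Gamma_yxy = 0.000000, Gamma_yyy = 0.000000; k2 = (0.500000, -1.875000, 0.000000, 0.000000)
  k3: at (x, y) = (1.037500, -0.890625), (dx/dtau, dy/dtau) = (0.500000, -1.875000); Gamma_xxx = 0.000000, Gamma_xxy = 0.000000, Gamma_xyy = 0.000000, Gamma_yxx = 0.000000, Gamma_yxy = 0.000000, Gamma_yyy = 0.000000; k3 = (0.500000, -1.875000, 0.000000, 0.000000)
  k4: at (x, y) = (1.050000, -0.937500), (dx/dtau, dy/dtau) = (0.500000, -1.875000); Gamma_xxx = 0.000000, Gamma_xxy = 0.000000, Gamma_xyy = 0.000000, Gamma_yxx = 0.000000, Gamma_yxy = 0.000000, Gamma_yyy = 0.000000; k4 = (0.500000, -1.875000, 0.000000, 0.000000)
  Y <- Y + (h/6)(k1 + 2k2 + 2k3 + k4): x = 1.0500, y = -0.9375, dx/dtau = 0.5000, dy/dtau = -1.8750

Answer: x = 1.0500, y = -0.9375, dx/dtau = 0.5000, dy/dtau = -1.8750


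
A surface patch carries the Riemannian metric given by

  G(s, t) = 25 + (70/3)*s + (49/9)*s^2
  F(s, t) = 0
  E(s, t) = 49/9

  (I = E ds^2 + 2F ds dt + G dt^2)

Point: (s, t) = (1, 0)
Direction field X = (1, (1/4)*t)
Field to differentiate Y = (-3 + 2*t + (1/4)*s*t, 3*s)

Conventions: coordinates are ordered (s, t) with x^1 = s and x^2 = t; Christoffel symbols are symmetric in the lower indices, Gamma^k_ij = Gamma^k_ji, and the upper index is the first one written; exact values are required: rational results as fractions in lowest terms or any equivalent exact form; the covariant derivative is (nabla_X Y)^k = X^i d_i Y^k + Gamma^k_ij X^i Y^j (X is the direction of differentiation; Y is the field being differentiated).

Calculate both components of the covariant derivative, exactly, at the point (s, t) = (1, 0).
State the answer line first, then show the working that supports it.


Answer: (nabla_X Y)^s = 0, (nabla_X Y)^t = 87/22

E = 49/9, F = 0, G = 484/9 at the point
E_s = 0, E_t = 0, F_s = 0, F_t = 0, G_s = 308/9, G_t = 0
EG - F^2 = 23716/81;  g^inv = (81/23716) * [[484/9, 0], [0, 49/9]]
first-kind symbols [ij,l] = (1/2)(d_i g_jl + d_j g_il - d_l g_ij): [ss,s] = E_s/2 = 0, [ss,t] = F_s - E_t/2 = 0, [st,s] = E_t/2 = 0, [st,t] = G_s/2 = 154/9, [tt,s] = F_t - G_s/2 = -154/9, [tt,t] = G_t/2 = 0
Gamma^s_ij = (G*[ij,s] - F*[ij,t])/(EG - F^2), Gamma^t_ij = (E*[ij,t] - F*[ij,s])/(EG - F^2)
Gamma_sss = 0, Gamma_sst = 0, Gamma_stt = -22/7, Gamma_tss = 0, Gamma_tst = 7/22, Gamma_ttt = 0
X = (1, 0), Y = (-3, 3) at the point
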